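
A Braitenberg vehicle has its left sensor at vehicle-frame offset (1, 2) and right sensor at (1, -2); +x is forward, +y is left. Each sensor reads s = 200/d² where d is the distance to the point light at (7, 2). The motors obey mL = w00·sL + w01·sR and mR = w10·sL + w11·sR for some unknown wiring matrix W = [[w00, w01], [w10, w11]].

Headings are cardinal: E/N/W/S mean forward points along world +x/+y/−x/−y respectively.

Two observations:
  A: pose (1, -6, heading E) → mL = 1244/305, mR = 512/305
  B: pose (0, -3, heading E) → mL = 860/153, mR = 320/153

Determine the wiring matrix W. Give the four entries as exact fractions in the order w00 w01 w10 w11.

obs A: pose=(1,-6,E) → sL=200/61, sR=8/5, mL=1244/305, mR=512/305
obs B: pose=(0,-3,E) → sL=40/9, sR=40/17, mL=860/153, mR=320/153
sensor matrix S = [[200/61, 8/5], [40/9, 40/17]]; det S = 5632/9333
solve [mL_A; mL_B] = S·[w00; w01] and [mR_A; mR_B] = S·[w10; w11]:
  w00 = 1, w01 = 1/2, w10 = 1, w11 = -1

1 1/2 1 -1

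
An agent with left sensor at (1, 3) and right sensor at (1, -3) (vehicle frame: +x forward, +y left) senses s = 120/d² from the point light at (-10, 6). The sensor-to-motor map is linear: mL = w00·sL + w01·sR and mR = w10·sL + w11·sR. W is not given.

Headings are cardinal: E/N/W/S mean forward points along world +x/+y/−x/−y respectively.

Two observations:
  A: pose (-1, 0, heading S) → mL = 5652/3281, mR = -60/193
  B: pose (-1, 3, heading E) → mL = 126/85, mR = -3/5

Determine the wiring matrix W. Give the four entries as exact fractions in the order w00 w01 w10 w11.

1/2 1 -1/2 0

obs A: pose=(-1,0,S) → sL=120/193, sR=24/17, mL=5652/3281, mR=-60/193
obs B: pose=(-1,3,E) → sL=6/5, sR=15/17, mL=126/85, mR=-3/5
sensor matrix S = [[120/193, 24/17], [6/5, 15/17]]; det S = -18792/16405
solve [mL_A; mL_B] = S·[w00; w01] and [mR_A; mR_B] = S·[w10; w11]:
  w00 = 1/2, w01 = 1, w10 = -1/2, w11 = 0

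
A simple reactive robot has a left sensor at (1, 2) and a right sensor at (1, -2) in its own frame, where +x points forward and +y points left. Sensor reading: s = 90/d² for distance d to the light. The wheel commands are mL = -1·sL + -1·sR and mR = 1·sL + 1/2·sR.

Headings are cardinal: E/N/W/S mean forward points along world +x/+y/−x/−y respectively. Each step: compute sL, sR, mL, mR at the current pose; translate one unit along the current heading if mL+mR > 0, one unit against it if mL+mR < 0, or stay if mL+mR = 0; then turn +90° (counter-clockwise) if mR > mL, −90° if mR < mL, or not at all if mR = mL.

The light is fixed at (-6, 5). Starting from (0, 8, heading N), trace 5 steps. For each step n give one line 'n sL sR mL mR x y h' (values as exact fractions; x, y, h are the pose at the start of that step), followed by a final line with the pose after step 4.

n=0: pose=(0,8,N); sL=45/16, sR=9/8; mL=-63/16, mR=27/8; mL+mR=-9/16 → advance -1; mR−mL=117/16 → turn +1·90°
n=1: pose=(0,7,W); sL=18/5, sR=90/41; mL=-1188/205, mR=963/205; mL+mR=-45/41 → advance -1; mR−mL=2151/205 → turn +1·90°
n=2: pose=(1,7,S); sL=45/41, sR=45/13; mL=-2430/533, mR=3015/1066; mL+mR=-45/26 → advance -1; mR−mL=7875/1066 → turn +1·90°
n=3: pose=(1,8,E); sL=90/89, sR=18/13; mL=-2772/1157, mR=1971/1157; mL+mR=-9/13 → advance -1; mR−mL=4743/1157 → turn +1·90°
n=4: pose=(0,8,N); sL=45/16, sR=9/8; mL=-63/16, mR=27/8; mL+mR=-9/16 → advance -1; mR−mL=117/16 → turn +1·90°

0 45/16 9/8 -63/16 27/8 0 8 N
1 18/5 90/41 -1188/205 963/205 0 7 W
2 45/41 45/13 -2430/533 3015/1066 1 7 S
3 90/89 18/13 -2772/1157 1971/1157 1 8 E
4 45/16 9/8 -63/16 27/8 0 8 N
final 0 7 W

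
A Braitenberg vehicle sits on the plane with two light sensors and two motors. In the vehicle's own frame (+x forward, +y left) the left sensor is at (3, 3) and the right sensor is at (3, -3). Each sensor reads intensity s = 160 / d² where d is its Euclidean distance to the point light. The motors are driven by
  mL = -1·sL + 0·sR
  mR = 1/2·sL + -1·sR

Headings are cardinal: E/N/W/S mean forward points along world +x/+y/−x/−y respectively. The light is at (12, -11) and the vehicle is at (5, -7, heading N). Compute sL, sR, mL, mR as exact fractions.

160/149 32/13 -160/149 -3728/1937

left sensor world pos  = (2, -4); dL² = 149
right sensor world pos = (8, -4); dR² = 65
sL = 160/149 = 160/149
sR = 160/65 = 32/13
mL = -1·sL + 0·sR = -160/149
mR = 1/2·sL + -1·sR = -3728/1937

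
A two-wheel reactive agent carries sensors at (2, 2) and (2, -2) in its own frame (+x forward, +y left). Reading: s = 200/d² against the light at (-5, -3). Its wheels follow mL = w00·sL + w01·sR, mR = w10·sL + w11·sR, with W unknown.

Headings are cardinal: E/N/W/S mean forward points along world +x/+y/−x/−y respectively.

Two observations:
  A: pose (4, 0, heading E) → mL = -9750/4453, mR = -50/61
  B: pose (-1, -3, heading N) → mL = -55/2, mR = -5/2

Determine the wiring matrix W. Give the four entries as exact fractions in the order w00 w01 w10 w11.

obs A: pose=(4,0,E) → sL=100/73, sR=100/61, mL=-9750/4453, mR=-50/61
obs B: pose=(-1,-3,N) → sL=25, sR=5, mL=-55/2, mR=-5/2
sensor matrix S = [[100/73, 100/61], [25, 5]]; det S = -152000/4453
solve [mL_A; mL_B] = S·[w00; w01] and [mR_A; mR_B] = S·[w10; w11]:
  w00 = -1, w01 = -1/2, w10 = 0, w11 = -1/2

-1 -1/2 0 -1/2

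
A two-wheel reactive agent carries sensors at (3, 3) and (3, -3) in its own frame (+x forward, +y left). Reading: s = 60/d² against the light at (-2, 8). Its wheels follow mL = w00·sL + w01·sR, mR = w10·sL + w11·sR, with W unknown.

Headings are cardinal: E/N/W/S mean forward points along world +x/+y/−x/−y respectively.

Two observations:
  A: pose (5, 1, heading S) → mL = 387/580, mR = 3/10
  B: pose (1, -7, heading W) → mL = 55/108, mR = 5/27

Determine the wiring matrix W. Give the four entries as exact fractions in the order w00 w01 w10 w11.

obs A: pose=(5,1,S) → sL=3/10, sR=15/29, mL=387/580, mR=3/10
obs B: pose=(1,-7,W) → sL=5/27, sR=5/12, mL=55/108, mR=5/27
sensor matrix S = [[3/10, 15/29], [5/27, 5/12]]; det S = 61/2088
solve [mL_A; mL_B] = S·[w00; w01] and [mR_A; mR_B] = S·[w10; w11]:
  w00 = 1/2, w01 = 1, w10 = 1, w11 = 0

1/2 1 1 0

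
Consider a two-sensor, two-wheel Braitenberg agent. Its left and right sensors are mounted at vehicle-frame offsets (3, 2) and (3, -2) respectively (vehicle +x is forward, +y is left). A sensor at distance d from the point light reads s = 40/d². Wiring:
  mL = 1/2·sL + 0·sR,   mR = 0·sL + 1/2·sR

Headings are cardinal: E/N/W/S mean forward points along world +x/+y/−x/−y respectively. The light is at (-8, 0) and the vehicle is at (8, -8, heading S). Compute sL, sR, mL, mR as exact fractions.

left sensor world pos  = (10, -11); dL² = 445
right sensor world pos = (6, -11); dR² = 317
sL = 40/445 = 8/89
sR = 40/317 = 40/317
mL = 1/2·sL + 0·sR = 4/89
mR = 0·sL + 1/2·sR = 20/317

8/89 40/317 4/89 20/317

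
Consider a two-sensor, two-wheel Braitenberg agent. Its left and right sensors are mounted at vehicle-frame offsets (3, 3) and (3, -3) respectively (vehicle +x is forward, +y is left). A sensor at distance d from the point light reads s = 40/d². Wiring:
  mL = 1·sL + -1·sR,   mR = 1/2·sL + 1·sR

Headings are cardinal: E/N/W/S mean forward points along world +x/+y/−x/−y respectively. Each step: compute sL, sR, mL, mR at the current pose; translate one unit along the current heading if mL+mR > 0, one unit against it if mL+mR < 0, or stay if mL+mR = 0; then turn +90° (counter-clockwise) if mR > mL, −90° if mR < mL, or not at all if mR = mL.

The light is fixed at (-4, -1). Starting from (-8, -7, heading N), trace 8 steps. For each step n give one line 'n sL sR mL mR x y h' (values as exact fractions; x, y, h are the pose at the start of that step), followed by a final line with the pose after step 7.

n=0: pose=(-8,-7,N); sL=20/29, sR=4; mL=-96/29, mR=126/29; mL+mR=30/29 → advance +1; mR−mL=222/29 → turn +1·90°
n=1: pose=(-8,-6,W); sL=40/113, sR=40/53; mL=-2400/5989, mR=5580/5989; mL+mR=60/113 → advance +1; mR−mL=7980/5989 → turn +1·90°
n=2: pose=(-9,-6,S); sL=10/17, sR=5/16; mL=75/272, mR=165/272; mL+mR=15/17 → advance +1; mR−mL=45/136 → turn +1·90°
n=3: pose=(-9,-7,E); sL=40/13, sR=8/17; mL=576/221, mR=444/221; mL+mR=60/13 → advance +1; mR−mL=-132/221 → turn -1·90°
n=4: pose=(-8,-7,S); sL=20/41, sR=4/13; mL=96/533, mR=294/533; mL+mR=30/41 → advance +1; mR−mL=198/533 → turn +1·90°
n=5: pose=(-8,-8,E); sL=40/17, sR=40/101; mL=3360/1717, mR=2700/1717; mL+mR=60/17 → advance +1; mR−mL=-660/1717 → turn -1·90°
n=6: pose=(-7,-8,S); sL=2/5, sR=5/17; mL=9/85, mR=42/85; mL+mR=3/5 → advance +1; mR−mL=33/85 → turn +1·90°
n=7: pose=(-7,-9,E); sL=8/5, sR=40/121; mL=768/605, mR=684/605; mL+mR=12/5 → advance +1; mR−mL=-84/605 → turn -1·90°

0 20/29 4 -96/29 126/29 -8 -7 N
1 40/113 40/53 -2400/5989 5580/5989 -8 -6 W
2 10/17 5/16 75/272 165/272 -9 -6 S
3 40/13 8/17 576/221 444/221 -9 -7 E
4 20/41 4/13 96/533 294/533 -8 -7 S
5 40/17 40/101 3360/1717 2700/1717 -8 -8 E
6 2/5 5/17 9/85 42/85 -7 -8 S
7 8/5 40/121 768/605 684/605 -7 -9 E
final -6 -9 S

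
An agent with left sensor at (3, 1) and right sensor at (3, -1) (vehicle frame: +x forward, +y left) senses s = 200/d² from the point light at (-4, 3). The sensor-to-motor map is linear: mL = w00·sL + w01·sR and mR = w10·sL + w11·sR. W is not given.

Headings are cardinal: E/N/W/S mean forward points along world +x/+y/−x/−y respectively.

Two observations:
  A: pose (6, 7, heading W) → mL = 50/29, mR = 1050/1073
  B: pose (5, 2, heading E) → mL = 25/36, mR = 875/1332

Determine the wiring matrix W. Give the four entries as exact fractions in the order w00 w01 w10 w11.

obs A: pose=(6,7,W) → sL=100/29, sR=100/37, mL=50/29, mR=1050/1073
obs B: pose=(5,2,E) → sL=25/18, sR=50/37, mL=25/36, mR=875/1332
sensor matrix S = [[100/29, 100/37], [25/18, 50/37]]; det S = 8750/9657
solve [mL_A; mL_B] = S·[w00; w01] and [mR_A; mR_B] = S·[w10; w11]:
  w00 = 1/2, w01 = 0, w10 = -1/2, w11 = 1

1/2 0 -1/2 1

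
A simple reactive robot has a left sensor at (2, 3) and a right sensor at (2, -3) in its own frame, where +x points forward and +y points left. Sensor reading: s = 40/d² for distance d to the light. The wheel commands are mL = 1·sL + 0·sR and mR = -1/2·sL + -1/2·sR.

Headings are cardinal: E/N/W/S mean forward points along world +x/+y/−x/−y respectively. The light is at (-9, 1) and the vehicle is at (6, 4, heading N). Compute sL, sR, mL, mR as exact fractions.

40/169 40/349 40/169 -10360/58981

left sensor world pos  = (3, 6); dL² = 169
right sensor world pos = (9, 6); dR² = 349
sL = 40/169 = 40/169
sR = 40/349 = 40/349
mL = 1·sL + 0·sR = 40/169
mR = -1/2·sL + -1/2·sR = -10360/58981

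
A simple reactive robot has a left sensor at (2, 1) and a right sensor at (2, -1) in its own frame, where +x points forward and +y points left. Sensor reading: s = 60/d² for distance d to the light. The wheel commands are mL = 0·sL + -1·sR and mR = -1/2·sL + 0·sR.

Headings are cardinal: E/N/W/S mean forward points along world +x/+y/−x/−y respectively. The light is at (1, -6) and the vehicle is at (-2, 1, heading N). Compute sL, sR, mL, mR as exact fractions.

left sensor world pos  = (-3, 3); dL² = 97
right sensor world pos = (-1, 3); dR² = 85
sL = 60/97 = 60/97
sR = 60/85 = 12/17
mL = 0·sL + -1·sR = -12/17
mR = -1/2·sL + 0·sR = -30/97

60/97 12/17 -12/17 -30/97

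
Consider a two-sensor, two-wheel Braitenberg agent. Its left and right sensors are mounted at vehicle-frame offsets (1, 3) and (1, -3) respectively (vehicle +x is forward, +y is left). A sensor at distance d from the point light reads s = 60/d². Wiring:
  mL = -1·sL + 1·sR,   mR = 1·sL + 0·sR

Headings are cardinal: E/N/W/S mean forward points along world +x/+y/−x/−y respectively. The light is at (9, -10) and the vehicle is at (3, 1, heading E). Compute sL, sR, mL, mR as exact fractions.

60/221 60/89 7920/19669 60/221

left sensor world pos  = (4, 4); dL² = 221
right sensor world pos = (4, -2); dR² = 89
sL = 60/221 = 60/221
sR = 60/89 = 60/89
mL = -1·sL + 1·sR = 7920/19669
mR = 1·sL + 0·sR = 60/221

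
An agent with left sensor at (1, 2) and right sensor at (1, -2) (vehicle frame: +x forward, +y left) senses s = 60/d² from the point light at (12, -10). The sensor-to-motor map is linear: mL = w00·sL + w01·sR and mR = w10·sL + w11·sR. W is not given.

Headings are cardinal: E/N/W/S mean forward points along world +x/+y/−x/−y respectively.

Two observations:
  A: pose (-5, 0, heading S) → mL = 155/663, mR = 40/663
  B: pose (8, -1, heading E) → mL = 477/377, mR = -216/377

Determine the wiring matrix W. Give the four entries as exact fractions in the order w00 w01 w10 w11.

1/2 1 1 -1

obs A: pose=(-5,0,S) → sL=10/51, sR=30/221, mL=155/663, mR=40/663
obs B: pose=(8,-1,E) → sL=6/13, sR=30/29, mL=477/377, mR=-216/377
sensor matrix S = [[10/51, 30/221], [6/13, 30/29]]; det S = 11680/83317
solve [mL_A; mL_B] = S·[w00; w01] and [mR_A; mR_B] = S·[w10; w11]:
  w00 = 1/2, w01 = 1, w10 = 1, w11 = -1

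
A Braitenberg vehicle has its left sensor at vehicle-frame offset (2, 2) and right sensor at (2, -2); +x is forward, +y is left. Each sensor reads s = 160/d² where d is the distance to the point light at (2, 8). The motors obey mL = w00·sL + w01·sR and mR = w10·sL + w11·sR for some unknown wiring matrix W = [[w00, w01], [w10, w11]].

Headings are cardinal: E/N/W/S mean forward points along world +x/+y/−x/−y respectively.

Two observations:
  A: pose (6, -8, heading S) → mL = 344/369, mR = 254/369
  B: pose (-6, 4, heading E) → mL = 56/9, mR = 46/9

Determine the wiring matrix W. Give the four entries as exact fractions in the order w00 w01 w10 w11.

obs A: pose=(6,-8,S) → sL=4/9, sR=20/41, mL=344/369, mR=254/369
obs B: pose=(-6,4,E) → sL=4, sR=20/9, mL=56/9, mR=46/9
sensor matrix S = [[4/9, 20/41], [4, 20/9]]; det S = -3200/3321
solve [mL_A; mL_B] = S·[w00; w01] and [mR_A; mR_B] = S·[w10; w11]:
  w00 = 1, w01 = 1, w10 = 1, w11 = 1/2

1 1 1 1/2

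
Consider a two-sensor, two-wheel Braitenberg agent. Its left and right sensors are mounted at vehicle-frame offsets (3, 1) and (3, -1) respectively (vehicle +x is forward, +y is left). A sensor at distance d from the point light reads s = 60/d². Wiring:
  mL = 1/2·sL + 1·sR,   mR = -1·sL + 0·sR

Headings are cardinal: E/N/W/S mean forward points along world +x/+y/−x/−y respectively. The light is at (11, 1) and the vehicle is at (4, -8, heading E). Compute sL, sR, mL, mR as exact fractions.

left sensor world pos  = (7, -7); dL² = 80
right sensor world pos = (7, -9); dR² = 116
sL = 60/80 = 3/4
sR = 60/116 = 15/29
mL = 1/2·sL + 1·sR = 207/232
mR = -1·sL + 0·sR = -3/4

3/4 15/29 207/232 -3/4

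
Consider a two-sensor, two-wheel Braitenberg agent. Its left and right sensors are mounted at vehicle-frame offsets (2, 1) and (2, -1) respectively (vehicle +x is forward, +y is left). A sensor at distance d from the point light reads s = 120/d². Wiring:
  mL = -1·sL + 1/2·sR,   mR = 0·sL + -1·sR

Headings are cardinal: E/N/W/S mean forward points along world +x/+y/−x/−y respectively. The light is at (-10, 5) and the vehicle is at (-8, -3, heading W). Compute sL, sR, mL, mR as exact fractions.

left sensor world pos  = (-10, -4); dL² = 81
right sensor world pos = (-10, -2); dR² = 49
sL = 120/81 = 40/27
sR = 120/49 = 120/49
mL = -1·sL + 1/2·sR = -340/1323
mR = 0·sL + -1·sR = -120/49

40/27 120/49 -340/1323 -120/49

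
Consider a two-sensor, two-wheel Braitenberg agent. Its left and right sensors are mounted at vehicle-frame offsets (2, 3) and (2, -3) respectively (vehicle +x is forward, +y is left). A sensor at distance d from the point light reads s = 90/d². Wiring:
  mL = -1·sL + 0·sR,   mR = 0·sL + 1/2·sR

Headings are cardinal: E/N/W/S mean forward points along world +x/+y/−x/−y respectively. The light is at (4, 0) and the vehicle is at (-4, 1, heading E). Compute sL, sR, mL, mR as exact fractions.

45/26 9/4 -45/26 9/8

left sensor world pos  = (-2, 4); dL² = 52
right sensor world pos = (-2, -2); dR² = 40
sL = 90/52 = 45/26
sR = 90/40 = 9/4
mL = -1·sL + 0·sR = -45/26
mR = 0·sL + 1/2·sR = 9/8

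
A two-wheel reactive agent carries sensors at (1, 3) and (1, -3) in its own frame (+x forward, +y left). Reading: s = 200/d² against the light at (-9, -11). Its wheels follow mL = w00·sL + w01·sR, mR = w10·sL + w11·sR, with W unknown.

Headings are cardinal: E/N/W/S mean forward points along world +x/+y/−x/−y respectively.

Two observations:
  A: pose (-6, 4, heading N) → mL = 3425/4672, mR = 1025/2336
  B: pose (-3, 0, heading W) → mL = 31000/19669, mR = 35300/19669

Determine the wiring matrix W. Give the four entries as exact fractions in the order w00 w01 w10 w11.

1/2 1/2 1 -1/2

obs A: pose=(-6,4,N) → sL=25/32, sR=50/73, mL=3425/4672, mR=1025/2336
obs B: pose=(-3,0,W) → sL=200/89, sR=200/221, mL=31000/19669, mR=35300/19669
sensor matrix S = [[25/32, 50/73], [200/89, 200/221]]; det S = -4779375/5743348
solve [mL_A; mL_B] = S·[w00; w01] and [mR_A; mR_B] = S·[w10; w11]:
  w00 = 1/2, w01 = 1/2, w10 = 1, w11 = -1/2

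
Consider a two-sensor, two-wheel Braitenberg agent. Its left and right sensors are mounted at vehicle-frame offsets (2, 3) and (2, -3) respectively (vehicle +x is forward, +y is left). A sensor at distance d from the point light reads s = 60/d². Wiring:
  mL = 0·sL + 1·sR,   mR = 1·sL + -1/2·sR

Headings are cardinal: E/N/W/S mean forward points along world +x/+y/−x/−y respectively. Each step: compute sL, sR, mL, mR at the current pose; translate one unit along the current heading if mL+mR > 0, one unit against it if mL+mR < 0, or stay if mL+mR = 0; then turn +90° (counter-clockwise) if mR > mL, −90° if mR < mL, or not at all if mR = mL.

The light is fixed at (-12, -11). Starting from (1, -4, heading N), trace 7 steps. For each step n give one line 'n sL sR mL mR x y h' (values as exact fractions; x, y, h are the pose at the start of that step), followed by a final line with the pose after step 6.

0 60/181 60/337 60/337 14790/60997 1 -4 N
1 30/73 30/121 30/121 2535/8833 1 -3 W
2 20/87 20/39 20/39 -10/377 0 -3 S
3 15/29 3/10 3/10 213/580 0 -4 W
4 60/221 60/89 60/89 -1290/19669 -1 -4 S
5 2/3 10/27 10/27 13/27 -1 -5 W
6 12/37 12/13 12/13 -66/481 -2 -5 S
final -2 -6 W

n=0: pose=(1,-4,N); sL=60/181, sR=60/337; mL=60/337, mR=14790/60997; mL+mR=25650/60997 → advance +1; mR−mL=3930/60997 → turn +1·90°
n=1: pose=(1,-3,W); sL=30/73, sR=30/121; mL=30/121, mR=2535/8833; mL+mR=4725/8833 → advance +1; mR−mL=345/8833 → turn +1·90°
n=2: pose=(0,-3,S); sL=20/87, sR=20/39; mL=20/39, mR=-10/377; mL+mR=550/1131 → advance +1; mR−mL=-610/1131 → turn -1·90°
n=3: pose=(0,-4,W); sL=15/29, sR=3/10; mL=3/10, mR=213/580; mL+mR=387/580 → advance +1; mR−mL=39/580 → turn +1·90°
n=4: pose=(-1,-4,S); sL=60/221, sR=60/89; mL=60/89, mR=-1290/19669; mL+mR=11970/19669 → advance +1; mR−mL=-14550/19669 → turn -1·90°
n=5: pose=(-1,-5,W); sL=2/3, sR=10/27; mL=10/27, mR=13/27; mL+mR=23/27 → advance +1; mR−mL=1/9 → turn +1·90°
n=6: pose=(-2,-5,S); sL=12/37, sR=12/13; mL=12/13, mR=-66/481; mL+mR=378/481 → advance +1; mR−mL=-510/481 → turn -1·90°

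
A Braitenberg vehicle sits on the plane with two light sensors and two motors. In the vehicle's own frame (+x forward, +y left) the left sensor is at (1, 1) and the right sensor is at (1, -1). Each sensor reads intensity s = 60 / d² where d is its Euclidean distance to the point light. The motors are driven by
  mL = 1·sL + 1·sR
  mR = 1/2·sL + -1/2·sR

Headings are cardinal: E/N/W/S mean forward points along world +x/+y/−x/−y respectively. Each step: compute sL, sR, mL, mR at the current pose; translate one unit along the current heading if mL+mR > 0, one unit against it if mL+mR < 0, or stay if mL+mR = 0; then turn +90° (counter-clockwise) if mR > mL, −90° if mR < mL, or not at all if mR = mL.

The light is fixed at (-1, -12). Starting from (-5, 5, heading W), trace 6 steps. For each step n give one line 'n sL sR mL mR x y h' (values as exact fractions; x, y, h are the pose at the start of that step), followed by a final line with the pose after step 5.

0 60/281 60/349 37800/98069 2040/98069 -5 5 W
1 1/6 3/17 35/102 -1/204 -6 5 N
2 60/377 12/61 8184/22997 -432/22997 -6 6 E
3 30/149 30/157 9180/23393 120/23393 -5 6 S
4 60/281 60/349 37800/98069 2040/98069 -5 5 W
5 1/6 3/17 35/102 -1/204 -6 5 N
final -6 6 E

n=0: pose=(-5,5,W); sL=60/281, sR=60/349; mL=37800/98069, mR=2040/98069; mL+mR=39840/98069 → advance +1; mR−mL=-35760/98069 → turn -1·90°
n=1: pose=(-6,5,N); sL=1/6, sR=3/17; mL=35/102, mR=-1/204; mL+mR=23/68 → advance +1; mR−mL=-71/204 → turn -1·90°
n=2: pose=(-6,6,E); sL=60/377, sR=12/61; mL=8184/22997, mR=-432/22997; mL+mR=7752/22997 → advance +1; mR−mL=-8616/22997 → turn -1·90°
n=3: pose=(-5,6,S); sL=30/149, sR=30/157; mL=9180/23393, mR=120/23393; mL+mR=9300/23393 → advance +1; mR−mL=-9060/23393 → turn -1·90°
n=4: pose=(-5,5,W); sL=60/281, sR=60/349; mL=37800/98069, mR=2040/98069; mL+mR=39840/98069 → advance +1; mR−mL=-35760/98069 → turn -1·90°
n=5: pose=(-6,5,N); sL=1/6, sR=3/17; mL=35/102, mR=-1/204; mL+mR=23/68 → advance +1; mR−mL=-71/204 → turn -1·90°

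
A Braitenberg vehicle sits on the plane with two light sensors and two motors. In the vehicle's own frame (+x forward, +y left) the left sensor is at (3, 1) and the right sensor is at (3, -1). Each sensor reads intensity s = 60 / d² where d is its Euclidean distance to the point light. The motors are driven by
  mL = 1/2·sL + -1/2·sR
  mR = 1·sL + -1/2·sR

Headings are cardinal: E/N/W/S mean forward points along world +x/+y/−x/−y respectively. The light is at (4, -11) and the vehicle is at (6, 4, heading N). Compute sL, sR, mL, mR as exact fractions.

left sensor world pos  = (5, 7); dL² = 325
right sensor world pos = (7, 7); dR² = 333
sL = 60/325 = 12/65
sR = 60/333 = 20/111
mL = 1/2·sL + -1/2·sR = 16/7215
mR = 1·sL + -1/2·sR = 682/7215

12/65 20/111 16/7215 682/7215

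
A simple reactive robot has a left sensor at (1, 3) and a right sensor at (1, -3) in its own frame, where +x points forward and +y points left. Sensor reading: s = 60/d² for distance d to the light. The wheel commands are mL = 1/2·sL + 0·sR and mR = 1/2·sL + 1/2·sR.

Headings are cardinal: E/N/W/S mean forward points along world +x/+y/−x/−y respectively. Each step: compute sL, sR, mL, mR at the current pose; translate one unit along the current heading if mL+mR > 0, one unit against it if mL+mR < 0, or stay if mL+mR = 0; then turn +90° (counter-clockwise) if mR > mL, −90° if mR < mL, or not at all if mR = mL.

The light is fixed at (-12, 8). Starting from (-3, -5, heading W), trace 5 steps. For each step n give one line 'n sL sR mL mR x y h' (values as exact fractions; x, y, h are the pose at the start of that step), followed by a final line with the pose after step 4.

n=0: pose=(-3,-5,W); sL=3/16, sR=15/41; mL=3/32, mR=363/1312; mL+mR=243/656 → advance +1; mR−mL=15/82 → turn +1·90°
n=1: pose=(-4,-5,S); sL=60/317, sR=60/221; mL=30/317, mR=16140/70057; mL+mR=22770/70057 → advance +1; mR−mL=30/221 → turn +1·90°
n=2: pose=(-4,-6,E); sL=30/101, sR=6/37; mL=15/101, mR=858/3737; mL+mR=1413/3737 → advance +1; mR−mL=3/37 → turn +1·90°
n=3: pose=(-3,-6,N); sL=12/41, sR=60/313; mL=6/41, mR=3108/12833; mL+mR=4986/12833 → advance +1; mR−mL=30/313 → turn +1·90°
n=4: pose=(-3,-5,W); sL=3/16, sR=15/41; mL=3/32, mR=363/1312; mL+mR=243/656 → advance +1; mR−mL=15/82 → turn +1·90°

0 3/16 15/41 3/32 363/1312 -3 -5 W
1 60/317 60/221 30/317 16140/70057 -4 -5 S
2 30/101 6/37 15/101 858/3737 -4 -6 E
3 12/41 60/313 6/41 3108/12833 -3 -6 N
4 3/16 15/41 3/32 363/1312 -3 -5 W
final -4 -5 S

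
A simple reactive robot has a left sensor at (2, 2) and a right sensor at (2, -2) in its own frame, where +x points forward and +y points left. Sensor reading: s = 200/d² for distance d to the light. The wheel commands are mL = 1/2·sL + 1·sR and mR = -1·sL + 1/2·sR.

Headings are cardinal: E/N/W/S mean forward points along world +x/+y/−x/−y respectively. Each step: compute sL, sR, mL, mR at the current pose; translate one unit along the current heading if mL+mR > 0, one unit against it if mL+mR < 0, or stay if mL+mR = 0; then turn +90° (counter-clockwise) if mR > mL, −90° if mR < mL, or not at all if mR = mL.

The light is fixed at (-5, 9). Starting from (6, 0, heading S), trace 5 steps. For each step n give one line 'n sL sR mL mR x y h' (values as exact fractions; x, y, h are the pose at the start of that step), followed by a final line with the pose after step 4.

0 20/29 100/101 3910/2929 -570/2929 6 0 S
1 8/9 40/29 476/261 -52/261 6 -1 W
2 25/16 25/26 725/416 -225/208 5 -1 N
3 200/193 40/53 13020/10229 -6740/10229 5 0 E
4 20/29 100/101 3910/2929 -570/2929 6 0 S
final 6 -1 W

n=0: pose=(6,0,S); sL=20/29, sR=100/101; mL=3910/2929, mR=-570/2929; mL+mR=3340/2929 → advance +1; mR−mL=-4480/2929 → turn -1·90°
n=1: pose=(6,-1,W); sL=8/9, sR=40/29; mL=476/261, mR=-52/261; mL+mR=424/261 → advance +1; mR−mL=-176/87 → turn -1·90°
n=2: pose=(5,-1,N); sL=25/16, sR=25/26; mL=725/416, mR=-225/208; mL+mR=275/416 → advance +1; mR−mL=-1175/416 → turn -1·90°
n=3: pose=(5,0,E); sL=200/193, sR=40/53; mL=13020/10229, mR=-6740/10229; mL+mR=6280/10229 → advance +1; mR−mL=-19760/10229 → turn -1·90°
n=4: pose=(6,0,S); sL=20/29, sR=100/101; mL=3910/2929, mR=-570/2929; mL+mR=3340/2929 → advance +1; mR−mL=-4480/2929 → turn -1·90°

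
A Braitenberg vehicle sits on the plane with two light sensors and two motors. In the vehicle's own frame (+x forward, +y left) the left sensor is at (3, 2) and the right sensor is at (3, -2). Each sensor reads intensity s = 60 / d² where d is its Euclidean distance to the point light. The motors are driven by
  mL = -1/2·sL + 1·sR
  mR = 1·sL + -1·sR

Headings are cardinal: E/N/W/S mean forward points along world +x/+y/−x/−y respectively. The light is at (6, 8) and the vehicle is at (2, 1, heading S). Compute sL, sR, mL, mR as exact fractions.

left sensor world pos  = (4, -2); dL² = 104
right sensor world pos = (0, -2); dR² = 136
sL = 60/104 = 15/26
sR = 60/136 = 15/34
mL = -1/2·sL + 1·sR = 135/884
mR = 1·sL + -1·sR = 30/221

15/26 15/34 135/884 30/221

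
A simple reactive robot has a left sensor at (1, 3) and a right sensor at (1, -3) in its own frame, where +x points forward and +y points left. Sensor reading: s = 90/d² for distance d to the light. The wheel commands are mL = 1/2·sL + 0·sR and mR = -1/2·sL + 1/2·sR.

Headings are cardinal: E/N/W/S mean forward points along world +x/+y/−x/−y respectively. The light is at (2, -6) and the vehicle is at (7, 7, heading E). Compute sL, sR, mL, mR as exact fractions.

45/146 45/68 45/292 1755/9928

left sensor world pos  = (8, 10); dL² = 292
right sensor world pos = (8, 4); dR² = 136
sL = 90/292 = 45/146
sR = 90/136 = 45/68
mL = 1/2·sL + 0·sR = 45/292
mR = -1/2·sL + 1/2·sR = 1755/9928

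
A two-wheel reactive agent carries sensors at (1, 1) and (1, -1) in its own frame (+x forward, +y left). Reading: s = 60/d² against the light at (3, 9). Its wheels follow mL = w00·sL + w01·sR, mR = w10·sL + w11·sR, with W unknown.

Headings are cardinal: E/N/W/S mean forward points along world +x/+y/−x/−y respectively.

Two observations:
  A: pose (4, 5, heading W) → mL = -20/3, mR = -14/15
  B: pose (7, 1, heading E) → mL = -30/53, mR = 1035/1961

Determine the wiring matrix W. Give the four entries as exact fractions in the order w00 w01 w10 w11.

obs A: pose=(4,5,W) → sL=12/5, sR=20/3, mL=-20/3, mR=-14/15
obs B: pose=(7,1,E) → sL=30/37, sR=30/53, mL=-30/53, mR=1035/1961
sensor matrix S = [[12/5, 20/3], [30/37, 30/53]]; det S = -7936/1961
solve [mL_A; mL_B] = S·[w00; w01] and [mR_A; mR_B] = S·[w10; w11]:
  w00 = 0, w01 = -1, w10 = 1, w11 = -1/2

0 -1 1 -1/2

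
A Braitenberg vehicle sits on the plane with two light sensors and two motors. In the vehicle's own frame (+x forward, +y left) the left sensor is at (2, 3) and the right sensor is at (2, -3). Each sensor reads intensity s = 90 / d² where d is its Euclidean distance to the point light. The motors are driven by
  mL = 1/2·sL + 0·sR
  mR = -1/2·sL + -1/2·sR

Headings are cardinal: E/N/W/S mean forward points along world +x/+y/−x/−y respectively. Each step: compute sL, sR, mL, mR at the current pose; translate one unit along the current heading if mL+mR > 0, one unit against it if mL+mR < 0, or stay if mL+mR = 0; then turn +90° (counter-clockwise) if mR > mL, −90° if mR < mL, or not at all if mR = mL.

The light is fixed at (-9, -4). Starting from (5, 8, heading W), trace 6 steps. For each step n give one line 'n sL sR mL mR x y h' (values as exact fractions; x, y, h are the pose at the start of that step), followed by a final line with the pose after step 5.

n=0: pose=(5,8,W); sL=2/5, sR=10/41; mL=1/5, mR=-66/205; mL+mR=-5/41 → advance -1; mR−mL=-107/205 → turn -1·90°
n=1: pose=(6,8,N); sL=9/34, sR=9/52; mL=9/68, mR=-387/1768; mL+mR=-9/104 → advance -1; mR−mL=-621/1768 → turn -1·90°
n=2: pose=(6,7,E); sL=18/97, sR=90/353; mL=9/97, mR=-7542/34241; mL+mR=-45/353 → advance -1; mR−mL=-10719/34241 → turn -1·90°
n=3: pose=(5,7,S); sL=9/37, sR=45/101; mL=9/74, mR=-1287/3737; mL+mR=-45/202 → advance -1; mR−mL=-3483/7474 → turn -1·90°
n=4: pose=(5,8,W); sL=2/5, sR=10/41; mL=1/5, mR=-66/205; mL+mR=-5/41 → advance -1; mR−mL=-107/205 → turn -1·90°
n=5: pose=(6,8,N); sL=9/34, sR=9/52; mL=9/68, mR=-387/1768; mL+mR=-9/104 → advance -1; mR−mL=-621/1768 → turn -1·90°

0 2/5 10/41 1/5 -66/205 5 8 W
1 9/34 9/52 9/68 -387/1768 6 8 N
2 18/97 90/353 9/97 -7542/34241 6 7 E
3 9/37 45/101 9/74 -1287/3737 5 7 S
4 2/5 10/41 1/5 -66/205 5 8 W
5 9/34 9/52 9/68 -387/1768 6 8 N
final 6 7 E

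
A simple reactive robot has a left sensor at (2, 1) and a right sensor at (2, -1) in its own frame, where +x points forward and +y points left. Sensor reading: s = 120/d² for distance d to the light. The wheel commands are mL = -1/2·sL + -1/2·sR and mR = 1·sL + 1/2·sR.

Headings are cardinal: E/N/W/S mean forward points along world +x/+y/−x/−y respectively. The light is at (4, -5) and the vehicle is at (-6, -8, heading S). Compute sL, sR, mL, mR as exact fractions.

left sensor world pos  = (-5, -10); dL² = 106
right sensor world pos = (-7, -10); dR² = 146
sL = 120/106 = 60/53
sR = 120/146 = 60/73
mL = -1/2·sL + -1/2·sR = -3780/3869
mR = 1·sL + 1/2·sR = 5970/3869

60/53 60/73 -3780/3869 5970/3869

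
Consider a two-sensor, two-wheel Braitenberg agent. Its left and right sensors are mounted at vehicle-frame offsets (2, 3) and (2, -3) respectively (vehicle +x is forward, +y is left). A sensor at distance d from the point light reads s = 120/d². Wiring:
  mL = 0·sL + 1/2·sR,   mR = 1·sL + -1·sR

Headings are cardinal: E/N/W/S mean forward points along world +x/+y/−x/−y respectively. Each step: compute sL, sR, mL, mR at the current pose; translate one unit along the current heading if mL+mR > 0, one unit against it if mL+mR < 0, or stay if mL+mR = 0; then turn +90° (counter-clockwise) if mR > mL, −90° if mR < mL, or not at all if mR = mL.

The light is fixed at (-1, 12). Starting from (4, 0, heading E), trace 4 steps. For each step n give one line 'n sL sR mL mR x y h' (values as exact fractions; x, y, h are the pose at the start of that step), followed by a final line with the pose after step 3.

0 12/13 60/137 30/137 864/1781 4 0 E
1 120/109 120/181 60/181 8640/19729 5 0 N
2 30/53 3/2 3/4 -99/106 5 1 W
3 120/97 120/181 60/181 10080/17557 6 1 N
final 6 2 W

n=0: pose=(4,0,E); sL=12/13, sR=60/137; mL=30/137, mR=864/1781; mL+mR=1254/1781 → advance +1; mR−mL=474/1781 → turn +1·90°
n=1: pose=(5,0,N); sL=120/109, sR=120/181; mL=60/181, mR=8640/19729; mL+mR=15180/19729 → advance +1; mR−mL=2100/19729 → turn +1·90°
n=2: pose=(5,1,W); sL=30/53, sR=3/2; mL=3/4, mR=-99/106; mL+mR=-39/212 → advance -1; mR−mL=-357/212 → turn -1·90°
n=3: pose=(6,1,N); sL=120/97, sR=120/181; mL=60/181, mR=10080/17557; mL+mR=15900/17557 → advance +1; mR−mL=4260/17557 → turn +1·90°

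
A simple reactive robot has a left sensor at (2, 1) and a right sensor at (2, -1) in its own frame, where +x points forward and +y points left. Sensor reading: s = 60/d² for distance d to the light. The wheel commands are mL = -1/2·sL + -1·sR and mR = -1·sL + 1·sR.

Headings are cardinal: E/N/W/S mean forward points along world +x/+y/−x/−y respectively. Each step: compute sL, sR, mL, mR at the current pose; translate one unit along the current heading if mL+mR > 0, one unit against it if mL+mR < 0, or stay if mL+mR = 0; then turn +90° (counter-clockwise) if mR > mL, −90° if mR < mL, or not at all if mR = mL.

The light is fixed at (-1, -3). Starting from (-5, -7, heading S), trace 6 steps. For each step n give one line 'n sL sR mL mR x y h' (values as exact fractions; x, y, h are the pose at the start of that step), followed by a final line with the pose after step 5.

0 4/3 60/61 -302/183 -64/183 -5 -7 S
1 15/2 3 -27/4 -9/2 -5 -6 E
2 60/37 60/17 -2730/629 1200/629 -6 -6 N
3 30/37 30/29 -1545/1073 240/1073 -6 -7 W
4 4/3 60/61 -302/183 -64/183 -5 -7 S
5 15/2 3 -27/4 -9/2 -5 -6 E
final -6 -6 N

n=0: pose=(-5,-7,S); sL=4/3, sR=60/61; mL=-302/183, mR=-64/183; mL+mR=-2 → advance -1; mR−mL=238/183 → turn +1·90°
n=1: pose=(-5,-6,E); sL=15/2, sR=3; mL=-27/4, mR=-9/2; mL+mR=-45/4 → advance -1; mR−mL=9/4 → turn +1·90°
n=2: pose=(-6,-6,N); sL=60/37, sR=60/17; mL=-2730/629, mR=1200/629; mL+mR=-90/37 → advance -1; mR−mL=3930/629 → turn +1·90°
n=3: pose=(-6,-7,W); sL=30/37, sR=30/29; mL=-1545/1073, mR=240/1073; mL+mR=-45/37 → advance -1; mR−mL=1785/1073 → turn +1·90°
n=4: pose=(-5,-7,S); sL=4/3, sR=60/61; mL=-302/183, mR=-64/183; mL+mR=-2 → advance -1; mR−mL=238/183 → turn +1·90°
n=5: pose=(-5,-6,E); sL=15/2, sR=3; mL=-27/4, mR=-9/2; mL+mR=-45/4 → advance -1; mR−mL=9/4 → turn +1·90°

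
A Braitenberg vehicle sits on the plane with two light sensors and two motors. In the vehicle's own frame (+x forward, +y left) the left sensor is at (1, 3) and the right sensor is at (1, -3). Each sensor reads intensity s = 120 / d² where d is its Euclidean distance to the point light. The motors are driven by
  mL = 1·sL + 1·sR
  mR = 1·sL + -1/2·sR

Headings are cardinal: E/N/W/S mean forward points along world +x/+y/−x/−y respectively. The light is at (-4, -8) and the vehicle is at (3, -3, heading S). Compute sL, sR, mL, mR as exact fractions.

30/29 15/4 555/116 -195/232

left sensor world pos  = (6, -4); dL² = 116
right sensor world pos = (0, -4); dR² = 32
sL = 120/116 = 30/29
sR = 120/32 = 15/4
mL = 1·sL + 1·sR = 555/116
mR = 1·sL + -1/2·sR = -195/232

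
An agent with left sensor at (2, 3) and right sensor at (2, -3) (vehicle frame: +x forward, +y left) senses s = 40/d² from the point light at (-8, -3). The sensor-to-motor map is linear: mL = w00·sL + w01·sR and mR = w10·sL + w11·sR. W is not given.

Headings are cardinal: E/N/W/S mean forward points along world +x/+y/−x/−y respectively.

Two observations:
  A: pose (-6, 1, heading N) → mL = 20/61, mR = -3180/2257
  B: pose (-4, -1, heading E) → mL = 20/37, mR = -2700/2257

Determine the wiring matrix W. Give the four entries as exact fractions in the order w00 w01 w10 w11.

0 1/2 -1 -1/2

obs A: pose=(-6,1,N) → sL=40/37, sR=40/61, mL=20/61, mR=-3180/2257
obs B: pose=(-4,-1,E) → sL=40/61, sR=40/37, mL=20/37, mR=-2700/2257
sensor matrix S = [[40/37, 40/61], [40/61, 40/37]]; det S = 3763200/5094049
solve [mL_A; mL_B] = S·[w00; w01] and [mR_A; mR_B] = S·[w10; w11]:
  w00 = 0, w01 = 1/2, w10 = -1, w11 = -1/2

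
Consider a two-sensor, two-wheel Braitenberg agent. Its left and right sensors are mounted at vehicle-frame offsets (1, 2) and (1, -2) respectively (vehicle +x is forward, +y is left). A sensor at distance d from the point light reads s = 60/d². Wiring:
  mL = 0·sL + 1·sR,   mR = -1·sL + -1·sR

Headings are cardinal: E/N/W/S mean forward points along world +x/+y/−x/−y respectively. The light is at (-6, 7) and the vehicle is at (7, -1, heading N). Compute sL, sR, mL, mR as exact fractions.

left sensor world pos  = (5, 0); dL² = 170
right sensor world pos = (9, 0); dR² = 274
sL = 60/170 = 6/17
sR = 60/274 = 30/137
mL = 0·sL + 1·sR = 30/137
mR = -1·sL + -1·sR = -1332/2329

6/17 30/137 30/137 -1332/2329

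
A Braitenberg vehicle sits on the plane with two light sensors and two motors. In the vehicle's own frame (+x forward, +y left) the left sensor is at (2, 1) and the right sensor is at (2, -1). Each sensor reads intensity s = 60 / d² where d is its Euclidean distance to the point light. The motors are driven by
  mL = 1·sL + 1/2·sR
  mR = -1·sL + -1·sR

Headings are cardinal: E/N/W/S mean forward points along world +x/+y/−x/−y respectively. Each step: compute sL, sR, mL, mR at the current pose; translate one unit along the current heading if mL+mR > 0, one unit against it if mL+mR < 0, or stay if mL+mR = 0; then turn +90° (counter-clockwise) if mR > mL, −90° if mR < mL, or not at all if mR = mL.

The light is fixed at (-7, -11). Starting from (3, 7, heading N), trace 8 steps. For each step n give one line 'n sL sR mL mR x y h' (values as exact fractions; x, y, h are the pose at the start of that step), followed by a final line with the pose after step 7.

n=0: pose=(3,7,N); sL=60/481, sR=60/521; mL=45690/250601, mR=-60120/250601; mL+mR=-30/521 → advance -1; mR−mL=-105810/250601 → turn -1·90°
n=1: pose=(3,6,E); sL=5/39, sR=3/20; mL=317/1560, mR=-217/780; mL+mR=-3/40 → advance -1; mR−mL=-751/1560 → turn -1·90°
n=2: pose=(2,6,S); sL=12/65, sR=60/289; mL=5418/18785, mR=-7368/18785; mL+mR=-30/289 → advance -1; mR−mL=-12786/18785 → turn -1·90°
n=3: pose=(2,7,W); sL=30/169, sR=6/41; mL=1737/6929, mR=-2244/6929; mL+mR=-3/41 → advance -1; mR−mL=-3981/6929 → turn -1·90°
n=4: pose=(3,7,N); sL=60/481, sR=60/521; mL=45690/250601, mR=-60120/250601; mL+mR=-30/521 → advance -1; mR−mL=-105810/250601 → turn -1·90°
n=5: pose=(3,6,E); sL=5/39, sR=3/20; mL=317/1560, mR=-217/780; mL+mR=-3/40 → advance -1; mR−mL=-751/1560 → turn -1·90°
n=6: pose=(2,6,S); sL=12/65, sR=60/289; mL=5418/18785, mR=-7368/18785; mL+mR=-30/289 → advance -1; mR−mL=-12786/18785 → turn -1·90°
n=7: pose=(2,7,W); sL=30/169, sR=6/41; mL=1737/6929, mR=-2244/6929; mL+mR=-3/41 → advance -1; mR−mL=-3981/6929 → turn -1·90°

0 60/481 60/521 45690/250601 -60120/250601 3 7 N
1 5/39 3/20 317/1560 -217/780 3 6 E
2 12/65 60/289 5418/18785 -7368/18785 2 6 S
3 30/169 6/41 1737/6929 -2244/6929 2 7 W
4 60/481 60/521 45690/250601 -60120/250601 3 7 N
5 5/39 3/20 317/1560 -217/780 3 6 E
6 12/65 60/289 5418/18785 -7368/18785 2 6 S
7 30/169 6/41 1737/6929 -2244/6929 2 7 W
final 3 7 N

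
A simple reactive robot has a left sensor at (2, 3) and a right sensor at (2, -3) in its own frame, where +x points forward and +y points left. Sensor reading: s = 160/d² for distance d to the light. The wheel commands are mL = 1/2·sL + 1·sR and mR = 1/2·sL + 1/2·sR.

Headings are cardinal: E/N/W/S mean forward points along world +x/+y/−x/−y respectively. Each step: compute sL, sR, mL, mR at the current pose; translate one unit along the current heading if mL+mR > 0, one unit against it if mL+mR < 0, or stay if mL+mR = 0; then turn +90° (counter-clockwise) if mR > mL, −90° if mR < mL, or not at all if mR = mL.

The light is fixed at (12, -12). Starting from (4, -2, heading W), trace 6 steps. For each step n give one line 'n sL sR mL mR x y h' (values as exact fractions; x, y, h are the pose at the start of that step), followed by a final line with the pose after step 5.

n=0: pose=(4,-2,W); sL=160/149, sR=160/269; mL=45360/40081, mR=33440/40081; mL+mR=78800/40081 → advance +1; mR−mL=-80/269 → turn -1·90°
n=1: pose=(3,-2,N); sL=5/9, sR=8/9; mL=7/6, mR=13/18; mL+mR=17/9 → advance +1; mR−mL=-4/9 → turn -1·90°
n=2: pose=(3,-1,E); sL=32/49, sR=160/113; mL=9648/5537, mR=5728/5537; mL+mR=15376/5537 → advance +1; mR−mL=-80/113 → turn -1·90°
n=3: pose=(4,-1,S); sL=80/53, sR=80/101; mL=8280/5353, mR=6160/5353; mL+mR=14440/5353 → advance +1; mR−mL=-40/101 → turn -1·90°
n=4: pose=(4,-2,W); sL=160/149, sR=160/269; mL=45360/40081, mR=33440/40081; mL+mR=78800/40081 → advance +1; mR−mL=-80/269 → turn -1·90°
n=5: pose=(3,-2,N); sL=5/9, sR=8/9; mL=7/6, mR=13/18; mL+mR=17/9 → advance +1; mR−mL=-4/9 → turn -1·90°

0 160/149 160/269 45360/40081 33440/40081 4 -2 W
1 5/9 8/9 7/6 13/18 3 -2 N
2 32/49 160/113 9648/5537 5728/5537 3 -1 E
3 80/53 80/101 8280/5353 6160/5353 4 -1 S
4 160/149 160/269 45360/40081 33440/40081 4 -2 W
5 5/9 8/9 7/6 13/18 3 -2 N
final 3 -1 E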